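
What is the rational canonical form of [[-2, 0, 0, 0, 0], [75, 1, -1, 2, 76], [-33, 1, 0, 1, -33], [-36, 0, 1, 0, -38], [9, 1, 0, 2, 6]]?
The invariant factors of A (the non-unit diagonal entries of the Smith normal form of xI - A over ℚ[x]) are x + 2, (x - 4)^2(x - 1)(x + 2), each dividing the next. The characteristic polynomial is their product, (x - 4)^2(x - 1)(x + 2)^2.

The rational canonical form is the block-diagonal matrix of companion matrices C(f_i):
R = [[-2, 0, 0, 0, 0], [0, 0, 0, 0, 32], [0, 1, 0, 0, -32], [0, 0, 1, 0, -6], [0, 0, 0, 1, 7]].

R = [[-2, 0, 0, 0, 0], [0, 0, 0, 0, 32], [0, 1, 0, 0, -32], [0, 0, 1, 0, -6], [0, 0, 0, 1, 7]]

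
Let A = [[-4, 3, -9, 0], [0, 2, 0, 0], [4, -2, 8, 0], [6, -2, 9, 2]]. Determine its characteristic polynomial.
χ_A(x) = (x - 2)^4

xI - A = [[x + 4, -3, 9, 0], [0, x - 2, 0, 0], [-4, 2, x - 8, 0], [-6, 2, -9, x - 2]].

Expanding det(xI - A) along the first row:
det(xI - A) = + (x + 4)·det([[x - 2, 0, 0], [2, x - 8, 0], [2, -9, x - 2]]) - (-3)·det([[0, 0, 0], [-4, x - 8, 0], [-6, -9, x - 2]]) + (9)·det([[0, x - 2, 0], [-4, 2, 0], [-6, 2, x - 2]]) - (0)·det([[0, x - 2, 0], [-4, 2, x - 8], [-6, 2, -9]]).

Evaluating gives χ_A(x) = x^4 - 8x^3 + 24x^2 - 32x + 16 = (x - 2)^4.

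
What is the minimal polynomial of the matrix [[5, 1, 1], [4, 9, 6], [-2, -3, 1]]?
The characteristic polynomial factors as (x - 5)^3. The minimal polynomial is ∏(x - λ)^{k_λ} where k_λ is the size of the largest Jordan block at λ.

For λ = 5: rank(A - 5I) = 2, and the largest Jordan block has size 3 (the smallest k with rank((A - 5I)^k) = rank((A - 5I)^(k+1))).

So m_A(x) = (x - 5)^3.

m_A(x) = (x - 5)^3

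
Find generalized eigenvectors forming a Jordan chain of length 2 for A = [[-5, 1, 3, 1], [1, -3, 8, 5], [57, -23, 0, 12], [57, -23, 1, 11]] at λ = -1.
v_1 = [[4, 11, 2, 2]]^T, v_2 = [[3, 8, 1, 1]]^T

We seek v_1 ∈ ker((A + I)^2) \ ker(A + I), then set v_{i+1} = (A + I) v_i.

One such chain is v_1 = [[4, 11, 2, 2]]^T, v_2 = [[3, 8, 1, 1]]^T. Check: (A + I) v_2 = [[0, 0, 0, 0]]^T = 0.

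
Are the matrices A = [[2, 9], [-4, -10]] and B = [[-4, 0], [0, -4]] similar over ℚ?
Both have characteristic polynomial (x + 4)^2, but the minimal polynomial of A is (x + 4)^2 while the minimal polynomial of B is x + 4. The minimal polynomial is a similarity invariant, so A and B are not similar.

No.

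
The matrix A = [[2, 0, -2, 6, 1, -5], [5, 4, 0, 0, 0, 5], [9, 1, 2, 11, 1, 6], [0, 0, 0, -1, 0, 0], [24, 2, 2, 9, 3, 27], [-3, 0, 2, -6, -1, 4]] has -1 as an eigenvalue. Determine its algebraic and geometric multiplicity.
The characteristic polynomial is (x - 4)^4(x + 1)^2, so the factor x + 1 appears with exponent 2: the algebraic multiplicity is 2.

rank(A + I) = 4, so the eigenspace has dimension 6 - 4 = 2: the geometric multiplicity is 2.

algebraic multiplicity 2, geometric multiplicity 2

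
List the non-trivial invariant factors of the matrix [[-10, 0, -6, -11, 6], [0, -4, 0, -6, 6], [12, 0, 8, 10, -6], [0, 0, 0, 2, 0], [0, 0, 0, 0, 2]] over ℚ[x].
(x - 2)(x + 4), (x - 2)^2(x + 4)

The Jordan structure of A has elementary divisors (x + 4), (x + 4), (x - 2)^2, (x - 2). Arranging the block sizes at each eigenvalue in decreasing order and taking row products gives the invariant factors.

Invariant factors (smallest first, each dividing the next): (x - 2)(x + 4), (x - 2)^2(x + 4).

Check: the last factor (x - 2)^2(x + 4) is the minimal polynomial, and the product (x - 2)^3(x + 4)^2 is the characteristic polynomial.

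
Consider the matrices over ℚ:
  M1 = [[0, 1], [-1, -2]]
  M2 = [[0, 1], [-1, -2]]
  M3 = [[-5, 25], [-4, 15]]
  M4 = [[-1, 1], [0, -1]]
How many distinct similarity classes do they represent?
2 classes: {M1, M2, M4}, {M3}

Characteristic polynomials: χ_{M1} = (x + 1)^2, χ_{M2} = (x + 1)^2, χ_{M3} = (x - 5)^2, χ_{M4} = (x + 1)^2.

{M1, M2, M4}: invariant factors (x + 1)^2.

{M3}: invariant factors (x - 5)^2.

Matrices are similar if and only if their invariant-factor lists agree; the partition into similarity classes is {M1, M2, M4}, {M3}.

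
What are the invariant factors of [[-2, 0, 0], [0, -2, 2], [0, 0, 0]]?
x + 2, x(x + 2)

The Jordan structure of A has elementary divisors (x + 2), (x + 2), x. Arranging the block sizes at each eigenvalue in decreasing order and taking row products gives the invariant factors.

Invariant factors (smallest first, each dividing the next): x + 2, x(x + 2).

Check: the last factor x(x + 2) is the minimal polynomial, and the product x(x + 2)^2 is the characteristic polynomial.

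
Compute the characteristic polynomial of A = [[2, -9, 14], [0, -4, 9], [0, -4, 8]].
χ_A(x) = (x - 2)^3

xI - A = [[x - 2, 9, -14], [0, x + 4, -9], [0, 4, x - 8]].

Expanding det(xI - A) along the first row:
det(xI - A) = + (x - 2)·det([[x + 4, -9], [4, x - 8]]) - (9)·det([[0, -9], [0, x - 8]]) + (-14)·det([[0, x + 4], [0, 4]]).

Evaluating gives χ_A(x) = x^3 - 6x^2 + 12x - 8 = (x - 2)^3.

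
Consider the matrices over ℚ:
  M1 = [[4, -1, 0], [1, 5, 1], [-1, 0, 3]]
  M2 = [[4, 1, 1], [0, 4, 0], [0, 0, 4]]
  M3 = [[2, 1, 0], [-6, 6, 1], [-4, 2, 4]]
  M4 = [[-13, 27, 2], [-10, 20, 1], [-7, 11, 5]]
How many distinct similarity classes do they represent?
2 classes: {M1, M3, M4}, {M2}

Characteristic polynomials: χ_{M1} = (x - 4)^3, χ_{M2} = (x - 4)^3, χ_{M3} = (x - 4)^3, χ_{M4} = (x - 4)^3.

{M1, M3, M4}: invariant factors (x - 4)^3.

{M2}: invariant factors x - 4, (x - 4)^2.

Matrices are similar if and only if their invariant-factor lists agree; the partition into similarity classes is {M1, M3, M4}, {M2}.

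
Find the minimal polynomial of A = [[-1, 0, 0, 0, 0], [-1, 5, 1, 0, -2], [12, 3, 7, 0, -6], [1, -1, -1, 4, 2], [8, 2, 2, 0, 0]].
m_A(x) = (x - 4)^2(x + 1)

The characteristic polynomial factors as (x - 4)^4(x + 1). The minimal polynomial is ∏(x - λ)^{k_λ} where k_λ is the size of the largest Jordan block at λ.

For λ = -1: rank(A + I) = 4, and the largest Jordan block has size 1 (the smallest k with rank((A + I)^k) = rank((A + I)^(k+1))).
For λ = 4: rank(A - 4I) = 2, and the largest Jordan block has size 2 (the smallest k with rank((A - 4I)^k) = rank((A - 4I)^(k+1))).

So m_A(x) = (x - 4)^2(x + 1).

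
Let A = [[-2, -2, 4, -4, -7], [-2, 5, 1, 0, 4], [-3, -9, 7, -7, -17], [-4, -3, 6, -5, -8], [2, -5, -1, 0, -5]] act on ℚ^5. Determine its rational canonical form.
The invariant factors of A (the non-unit diagonal entries of the Smith normal form of xI - A over ℚ[x]) are x^2(x^3 - 4x + 5), each dividing the next. The characteristic polynomial is their product, x^2(x^3 - 4x + 5).

The rational canonical form is the block-diagonal matrix of companion matrices C(f_i):
R = [[0, 0, 0, 0, 0], [1, 0, 0, 0, 0], [0, 1, 0, 0, -5], [0, 0, 1, 0, 4], [0, 0, 0, 1, 0]].

Note the characteristic polynomial does not split into linear factors over ℚ, so A has no Jordan form over ℚ; the rational canonical form exists over any field.

R = [[0, 0, 0, 0, 0], [1, 0, 0, 0, 0], [0, 1, 0, 0, -5], [0, 0, 1, 0, 4], [0, 0, 0, 1, 0]]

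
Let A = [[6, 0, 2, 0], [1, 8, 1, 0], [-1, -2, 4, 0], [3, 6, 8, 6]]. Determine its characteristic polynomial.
χ_A(x) = (x - 6)^4

xI - A = [[x - 6, 0, -2, 0], [-1, x - 8, -1, 0], [1, 2, x - 4, 0], [-3, -6, -8, x - 6]].

Expanding det(xI - A) along the first row:
det(xI - A) = + (x - 6)·det([[x - 8, -1, 0], [2, x - 4, 0], [-6, -8, x - 6]]) - (0)·det([[-1, -1, 0], [1, x - 4, 0], [-3, -8, x - 6]]) + (-2)·det([[-1, x - 8, 0], [1, 2, 0], [-3, -6, x - 6]]) - (0)·det([[-1, x - 8, -1], [1, 2, x - 4], [-3, -6, -8]]).

Evaluating gives χ_A(x) = x^4 - 24x^3 + 216x^2 - 864x + 1296 = (x - 6)^4.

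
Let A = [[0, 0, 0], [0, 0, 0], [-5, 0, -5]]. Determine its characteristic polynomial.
xI - A = [[x, 0, 0], [0, x, 0], [5, 0, x + 5]].

Expanding det(xI - A) along the first row:
det(xI - A) = + (x)·det([[x, 0], [0, x + 5]]) - (0)·det([[0, 0], [5, x + 5]]) + (0)·det([[0, x], [5, 0]]).

Evaluating gives χ_A(x) = x^3 + 5x^2 = x^2(x + 5).

χ_A(x) = x^2(x + 5)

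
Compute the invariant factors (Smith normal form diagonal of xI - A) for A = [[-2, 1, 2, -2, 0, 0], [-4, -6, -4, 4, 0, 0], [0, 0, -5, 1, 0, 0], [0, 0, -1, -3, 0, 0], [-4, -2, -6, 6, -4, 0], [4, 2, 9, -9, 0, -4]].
x + 4, x + 4, (x + 4)^2, (x + 4)^2

The Jordan structure of A has elementary divisors (x + 4)^2, (x + 4)^2, (x + 4), (x + 4). Arranging the block sizes at each eigenvalue in decreasing order and taking row products gives the invariant factors.

Invariant factors (smallest first, each dividing the next): x + 4, x + 4, (x + 4)^2, (x + 4)^2.

Check: the last factor (x + 4)^2 is the minimal polynomial, and the product (x + 4)^6 is the characteristic polynomial.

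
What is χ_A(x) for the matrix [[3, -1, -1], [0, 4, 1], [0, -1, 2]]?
χ_A(x) = (x - 3)^3

xI - A = [[x - 3, 1, 1], [0, x - 4, -1], [0, 1, x - 2]].

Expanding det(xI - A) along the first row:
det(xI - A) = + (x - 3)·det([[x - 4, -1], [1, x - 2]]) - (1)·det([[0, -1], [0, x - 2]]) + (1)·det([[0, x - 4], [0, 1]]).

Evaluating gives χ_A(x) = x^3 - 9x^2 + 27x - 27 = (x - 3)^3.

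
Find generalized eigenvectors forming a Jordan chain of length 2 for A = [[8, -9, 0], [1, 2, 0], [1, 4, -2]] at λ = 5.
v_1 = [[1, 0, 0]]^T, v_2 = [[3, 1, 1]]^T

We seek v_1 ∈ ker((A - 5I)^2) \ ker(A - 5I), then set v_{i+1} = (A - 5I) v_i.

One such chain is v_1 = [[1, 0, 0]]^T, v_2 = [[3, 1, 1]]^T. Check: (A - 5I) v_2 = [[0, 0, 0]]^T = 0.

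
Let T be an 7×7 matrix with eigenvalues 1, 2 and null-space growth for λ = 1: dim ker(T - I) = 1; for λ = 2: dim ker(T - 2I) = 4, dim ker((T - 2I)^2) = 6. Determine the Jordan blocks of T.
Jordan blocks: (1, 1), (2, 2), (2, 2), (2, 1), (2, 1)

λ = 1: successive nullity increments [1] count blocks of size ≥ k; block sizes are [1].
λ = 2: successive nullity increments [4, 2] count blocks of size ≥ k; block sizes are [2, 2, 1, 1].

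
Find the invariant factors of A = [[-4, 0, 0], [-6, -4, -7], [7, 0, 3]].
(x - 3)(x + 4)^2

The Jordan structure of A has elementary divisors (x + 4)^2, (x - 3). Arranging the block sizes at each eigenvalue in decreasing order and taking row products gives the invariant factors.

Invariant factors (smallest first, each dividing the next): (x - 3)(x + 4)^2.

Check: the last factor (x - 3)(x + 4)^2 is the minimal polynomial, and the product (x - 3)(x + 4)^2 is the characteristic polynomial.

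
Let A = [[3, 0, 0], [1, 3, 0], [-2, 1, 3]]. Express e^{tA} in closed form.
A has Jordan form J = [[3, 1, 0], [0, 3, 1], [0, 0, 3]] with A = PJP^{-1}, so e^{tA} = P e^{tJ} P^{-1}.

For a Jordan block J_k(λ), e^{tJ_k(λ)} = e^{λt} · (I + tN + t^2 N^2/2! + ... + t^{k-1} N^{k-1}/(k-1)!) where N is the nilpotent superdiagonal part.

Assembling the blocks and conjugating back gives the entries of e^{tA} as shown above.

e^{tA} = [[e^{3*t}, 0, 0], [t*e^{3*t}, e^{3*t}, 0], [t*(t - 4)*e^{3*t}/2, t*e^{3*t}, e^{3*t}]]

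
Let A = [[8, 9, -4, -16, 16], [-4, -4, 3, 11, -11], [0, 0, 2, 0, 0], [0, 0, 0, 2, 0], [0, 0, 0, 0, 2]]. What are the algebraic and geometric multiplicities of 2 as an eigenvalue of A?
The characteristic polynomial is (x - 2)^5, so the factor x - 2 appears with exponent 5: the algebraic multiplicity is 5.

rank(A - 2I) = 2, so the eigenspace has dimension 5 - 2 = 3: the geometric multiplicity is 3.

Since 3 < 5, A is not diagonalizable.

algebraic multiplicity 5, geometric multiplicity 3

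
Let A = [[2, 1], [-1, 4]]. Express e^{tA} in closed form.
A has Jordan form J = [[3, 1], [0, 3]] with A = PJP^{-1}, so e^{tA} = P e^{tJ} P^{-1}.

For a Jordan block J_k(λ), e^{tJ_k(λ)} = e^{λt} · (I + tN + t^2 N^2/2! + ... + t^{k-1} N^{k-1}/(k-1)!) where N is the nilpotent superdiagonal part.

Assembling the blocks and conjugating back gives the entries of e^{tA} as shown above.

e^{tA} = [[(1 - t)*e^{3*t}, t*e^{3*t}], [-t*e^{3*t}, (t + 1)*e^{3*t}]]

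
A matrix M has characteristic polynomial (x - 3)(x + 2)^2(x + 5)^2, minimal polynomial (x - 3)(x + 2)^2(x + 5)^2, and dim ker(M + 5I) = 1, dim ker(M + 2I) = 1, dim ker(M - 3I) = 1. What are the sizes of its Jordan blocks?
λ = -5: algebraic multiplicity 2 (exponent in χ_M), largest block size 2 (exponent in m_M), 1 block (geometric multiplicity). This forces block sizes [2].
λ = -2: algebraic multiplicity 2 (exponent in χ_M), largest block size 2 (exponent in m_M), 1 block (geometric multiplicity). This forces block sizes [2].
λ = 3: algebraic multiplicity 1 (exponent in χ_M), largest block size 1 (exponent in m_M), 1 block (geometric multiplicity). This forces block sizes [1].

Jordan blocks: (-5, 2), (-2, 2), (3, 1)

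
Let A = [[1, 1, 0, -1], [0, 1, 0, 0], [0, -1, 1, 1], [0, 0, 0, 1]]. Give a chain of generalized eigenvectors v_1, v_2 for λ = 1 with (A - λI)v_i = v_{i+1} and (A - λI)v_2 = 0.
v_1 = [[0, 1, -1, 0]]^T, v_2 = [[1, 0, -1, 0]]^T

We seek v_1 ∈ ker((A - I)^2) \ ker(A - I), then set v_{i+1} = (A - I) v_i.

One such chain is v_1 = [[0, 1, -1, 0]]^T, v_2 = [[1, 0, -1, 0]]^T. Check: (A - I) v_2 = [[0, 0, 0, 0]]^T = 0.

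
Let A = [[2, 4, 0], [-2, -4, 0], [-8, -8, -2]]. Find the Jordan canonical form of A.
J = [[-2, 0, 0], [0, -2, 0], [0, 0, 0]]

The characteristic polynomial is det(xI - A) = x(x + 2)^2, so the eigenvalues are -2 (algebraic multiplicity 2), 0 (algebraic multiplicity 1).

For λ = -2: rank(A + 2I) = 1. The eigenspace has dimension 3 - 1 = 2, so there are 2 Jordan blocks; the rank sequence gives block sizes [1, 1].

For λ = 0: algebraic multiplicity 1 gives one 1×1 block.

Assembling the blocks gives the Jordan form J above.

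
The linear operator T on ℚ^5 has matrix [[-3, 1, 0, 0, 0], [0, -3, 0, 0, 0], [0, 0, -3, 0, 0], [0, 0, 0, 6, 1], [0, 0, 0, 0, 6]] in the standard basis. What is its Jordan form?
J = [[-3, 1, 0, 0, 0], [0, -3, 0, 0, 0], [0, 0, -3, 0, 0], [0, 0, 0, 6, 1], [0, 0, 0, 0, 6]]

The characteristic polynomial is det(xI - A) = (x - 6)^2(x + 3)^3, so the eigenvalues are -3 (algebraic multiplicity 3), 6 (algebraic multiplicity 2).

For λ = -3: rank(A + 3I) = 3, rank((A + 3I)^2) = 2. The eigenspace has dimension 5 - 3 = 2, so there are 2 Jordan blocks; the rank sequence gives block sizes [2, 1].

For λ = 6: rank(A - 6I) = 4, rank((A - 6I)^2) = 3. The eigenspace has dimension 5 - 4 = 1, so there is 1 Jordan block; the rank sequence gives block sizes [2].

Assembling the blocks gives the Jordan form J above.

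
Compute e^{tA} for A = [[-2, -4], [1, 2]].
e^{tA} = [[1 - 2*t, -4*t], [t, 2*t + 1]]

A has Jordan form J = [[0, 1], [0, 0]] with A = PJP^{-1}, so e^{tA} = P e^{tJ} P^{-1}.

For a Jordan block J_k(λ), e^{tJ_k(λ)} = e^{λt} · (I + tN + t^2 N^2/2! + ... + t^{k-1} N^{k-1}/(k-1)!) where N is the nilpotent superdiagonal part.

Assembling the blocks and conjugating back gives the entries of e^{tA} as shown above.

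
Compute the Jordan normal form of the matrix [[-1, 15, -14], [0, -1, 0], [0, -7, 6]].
J = [[-1, 1, 0], [0, -1, 0], [0, 0, 6]]

The characteristic polynomial is det(xI - A) = (x - 6)(x + 1)^2, so the eigenvalues are -1 (algebraic multiplicity 2), 6 (algebraic multiplicity 1).

For λ = -1: rank(A + I) = 2, rank((A + I)^2) = 1. The eigenspace has dimension 3 - 2 = 1, so there is 1 Jordan block; the rank sequence gives block sizes [2].

For λ = 6: algebraic multiplicity 1 gives one 1×1 block.

Assembling the blocks gives the Jordan form J above.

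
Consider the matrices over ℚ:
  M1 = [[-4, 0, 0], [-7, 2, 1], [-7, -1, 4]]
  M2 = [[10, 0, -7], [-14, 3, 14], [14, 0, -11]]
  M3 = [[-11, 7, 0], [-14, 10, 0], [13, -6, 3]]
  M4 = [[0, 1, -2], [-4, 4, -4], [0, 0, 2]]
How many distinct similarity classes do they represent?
3 classes: {M1, M3}, {M2}, {M4}

Characteristic polynomials: χ_{M1} = (x - 3)^2(x + 4), χ_{M2} = (x - 3)^2(x + 4), χ_{M3} = (x - 3)^2(x + 4), χ_{M4} = (x - 2)^3.

{M1, M3}: invariant factors (x - 3)^2(x + 4).

{M2}: invariant factors x - 3, (x - 3)(x + 4).

{M4}: invariant factors x - 2, (x - 2)^2.

Matrices are similar if and only if their invariant-factor lists agree; the partition into similarity classes is {M1, M3}, {M2}, {M4}.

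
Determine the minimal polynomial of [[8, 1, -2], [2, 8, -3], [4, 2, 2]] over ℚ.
m_A(x) = (x - 6)^3

The characteristic polynomial factors as (x - 6)^3. The minimal polynomial is ∏(x - λ)^{k_λ} where k_λ is the size of the largest Jordan block at λ.

For λ = 6: rank(A - 6I) = 2, and the largest Jordan block has size 3 (the smallest k with rank((A - 6I)^k) = rank((A - 6I)^(k+1))).

So m_A(x) = (x - 6)^3.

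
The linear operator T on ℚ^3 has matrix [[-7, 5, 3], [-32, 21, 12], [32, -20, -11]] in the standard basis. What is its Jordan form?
The characteristic polynomial is det(xI - A) = (x - 1)^3, so the eigenvalues are 1 (algebraic multiplicity 3).

For λ = 1: rank(A - I) = 1, rank((A - I)^2) = 0. The eigenspace has dimension 3 - 1 = 2, so there are 2 Jordan blocks; the rank sequence gives block sizes [2, 1].

Assembling the blocks gives the Jordan form J above.

J = [[1, 1, 0], [0, 1, 0], [0, 0, 1]]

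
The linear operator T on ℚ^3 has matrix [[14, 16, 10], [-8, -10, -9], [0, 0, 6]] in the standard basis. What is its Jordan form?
J = [[-2, 0, 0], [0, 6, 1], [0, 0, 6]]

The characteristic polynomial is det(xI - A) = (x - 6)^2(x + 2), so the eigenvalues are -2 (algebraic multiplicity 1), 6 (algebraic multiplicity 2).

For λ = -2: algebraic multiplicity 1 gives one 1×1 block.

For λ = 6: rank(A - 6I) = 2, rank((A - 6I)^2) = 1. The eigenspace has dimension 3 - 2 = 1, so there is 1 Jordan block; the rank sequence gives block sizes [2].

Assembling the blocks gives the Jordan form J above.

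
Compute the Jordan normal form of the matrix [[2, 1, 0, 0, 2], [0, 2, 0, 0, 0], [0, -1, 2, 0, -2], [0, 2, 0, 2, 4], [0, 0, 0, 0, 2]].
The characteristic polynomial is det(xI - A) = (x - 2)^5, so the eigenvalues are 2 (algebraic multiplicity 5).

For λ = 2: rank(A - 2I) = 1, rank((A - 2I)^2) = 0. The eigenspace has dimension 5 - 1 = 4, so there are 4 Jordan blocks; the rank sequence gives block sizes [2, 1, 1, 1].

Assembling the blocks gives the Jordan form J above.

J = [[2, 1, 0, 0, 0], [0, 2, 0, 0, 0], [0, 0, 2, 0, 0], [0, 0, 0, 2, 0], [0, 0, 0, 0, 2]]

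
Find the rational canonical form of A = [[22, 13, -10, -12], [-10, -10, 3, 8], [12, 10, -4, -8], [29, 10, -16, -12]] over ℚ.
The invariant factors of A (the non-unit diagonal entries of the Smith normal form of xI - A over ℚ[x]) are (x^2 + 2x - 4)^2, each dividing the next. The characteristic polynomial is their product, (x^2 + 2x - 4)^2.

The rational canonical form is the block-diagonal matrix of companion matrices C(f_i):
R = [[0, 0, 0, -16], [1, 0, 0, 16], [0, 1, 0, 4], [0, 0, 1, -4]].

Note the characteristic polynomial does not split into linear factors over ℚ, so A has no Jordan form over ℚ; the rational canonical form exists over any field.

R = [[0, 0, 0, -16], [1, 0, 0, 16], [0, 1, 0, 4], [0, 0, 1, -4]]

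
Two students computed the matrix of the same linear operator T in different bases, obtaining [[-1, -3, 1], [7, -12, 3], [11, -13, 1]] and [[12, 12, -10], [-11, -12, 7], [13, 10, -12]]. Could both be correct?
Two matrices over a field are similar if and only if they have the same invariant factors.

Both A and B have characteristic polynomial (x + 4)^3 and minimal polynomial (x + 4)^3. Computing further, both have invariant factors (x + 4)^3. Hence A and B are similar.

Yes.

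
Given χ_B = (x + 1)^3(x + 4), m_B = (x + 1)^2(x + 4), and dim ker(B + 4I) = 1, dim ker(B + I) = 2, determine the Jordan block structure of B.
λ = -4: algebraic multiplicity 1 (exponent in χ_B), largest block size 1 (exponent in m_B), 1 block (geometric multiplicity). This forces block sizes [1].
λ = -1: algebraic multiplicity 3 (exponent in χ_B), largest block size 2 (exponent in m_B), 2 blocks (geometric multiplicity). These force block sizes [2, 1].

Jordan blocks: (-4, 1), (-1, 2), (-1, 1)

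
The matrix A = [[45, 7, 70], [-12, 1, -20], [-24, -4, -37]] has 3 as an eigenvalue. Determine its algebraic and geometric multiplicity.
algebraic multiplicity 3, geometric multiplicity 2

The characteristic polynomial is (x - 3)^3, so the factor x - 3 appears with exponent 3: the algebraic multiplicity is 3.

rank(A - 3I) = 1, so the eigenspace has dimension 3 - 1 = 2: the geometric multiplicity is 2.

Since 2 < 3, A is not diagonalizable.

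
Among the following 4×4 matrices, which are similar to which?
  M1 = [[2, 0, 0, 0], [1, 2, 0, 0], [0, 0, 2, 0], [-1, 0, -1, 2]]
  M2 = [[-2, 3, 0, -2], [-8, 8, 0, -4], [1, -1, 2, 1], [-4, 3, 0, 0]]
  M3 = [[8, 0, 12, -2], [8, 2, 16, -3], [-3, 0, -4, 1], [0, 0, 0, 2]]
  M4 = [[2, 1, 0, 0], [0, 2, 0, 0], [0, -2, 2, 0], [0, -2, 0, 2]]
Characteristic polynomials: χ_{M1} = (x - 2)^4, χ_{M2} = (x - 2)^4, χ_{M3} = (x - 2)^4, χ_{M4} = (x - 2)^4.

{M1, M2, M3}: invariant factors (x - 2)^2, (x - 2)^2.

{M4}: invariant factors x - 2, x - 2, (x - 2)^2.

Matrices are similar if and only if their invariant-factor lists agree; the partition into similarity classes is {M1, M2, M3}, {M4}.

2 classes: {M1, M2, M3}, {M4}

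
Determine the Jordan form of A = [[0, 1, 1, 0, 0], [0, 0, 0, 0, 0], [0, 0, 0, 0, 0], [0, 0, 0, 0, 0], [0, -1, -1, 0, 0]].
J = [[0, 1, 0, 0, 0], [0, 0, 0, 0, 0], [0, 0, 0, 0, 0], [0, 0, 0, 0, 0], [0, 0, 0, 0, 0]]

The characteristic polynomial is det(xI - A) = x^5, so the eigenvalues are 0 (algebraic multiplicity 5).

For λ = 0: rank(A) = 1, rank(A^2) = 0. The eigenspace has dimension 5 - 1 = 4, so there are 4 Jordan blocks; the rank sequence gives block sizes [2, 1, 1, 1].

Assembling the blocks gives the Jordan form J above.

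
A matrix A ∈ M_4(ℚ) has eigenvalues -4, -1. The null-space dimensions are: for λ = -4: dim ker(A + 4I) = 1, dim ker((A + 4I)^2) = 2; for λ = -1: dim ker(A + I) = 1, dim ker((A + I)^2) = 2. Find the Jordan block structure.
λ = -4: successive nullity increments [1, 1] count blocks of size ≥ k; block sizes are [2].
λ = -1: successive nullity increments [1, 1] count blocks of size ≥ k; block sizes are [2].

Jordan blocks: (-4, 2), (-1, 2)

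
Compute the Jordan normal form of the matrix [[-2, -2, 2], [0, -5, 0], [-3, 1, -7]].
J = [[-5, 1, 0], [0, -5, 0], [0, 0, -4]]

The characteristic polynomial is det(xI - A) = (x + 4)(x + 5)^2, so the eigenvalues are -5 (algebraic multiplicity 2), -4 (algebraic multiplicity 1).

For λ = -5: rank(A + 5I) = 2, rank((A + 5I)^2) = 1. The eigenspace has dimension 3 - 2 = 1, so there is 1 Jordan block; the rank sequence gives block sizes [2].

For λ = -4: algebraic multiplicity 1 gives one 1×1 block.

Assembling the blocks gives the Jordan form J above.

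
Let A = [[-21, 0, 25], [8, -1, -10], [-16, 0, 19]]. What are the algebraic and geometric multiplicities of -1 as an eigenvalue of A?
The characteristic polynomial is (x + 1)^3, so the factor x + 1 appears with exponent 3: the algebraic multiplicity is 3.

rank(A + I) = 1, so the eigenspace has dimension 3 - 1 = 2: the geometric multiplicity is 2.

Since 2 < 3, A is not diagonalizable.

algebraic multiplicity 3, geometric multiplicity 2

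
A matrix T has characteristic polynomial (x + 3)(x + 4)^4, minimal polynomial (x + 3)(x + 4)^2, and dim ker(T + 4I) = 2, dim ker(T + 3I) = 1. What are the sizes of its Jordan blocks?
Jordan blocks: (-4, 2), (-4, 2), (-3, 1)

λ = -4: algebraic multiplicity 4 (exponent in χ_T), largest block size 2 (exponent in m_T), 2 blocks (geometric multiplicity). These force block sizes [2, 2].
λ = -3: algebraic multiplicity 1 (exponent in χ_T), largest block size 1 (exponent in m_T), 1 block (geometric multiplicity). This forces block sizes [1].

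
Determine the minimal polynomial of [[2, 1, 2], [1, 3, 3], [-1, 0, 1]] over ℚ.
The characteristic polynomial factors as (x - 2)^3. The minimal polynomial is ∏(x - λ)^{k_λ} where k_λ is the size of the largest Jordan block at λ.

For λ = 2: rank(A - 2I) = 2, and the largest Jordan block has size 3 (the smallest k with rank((A - 2I)^k) = rank((A - 2I)^(k+1))).

So m_A(x) = (x - 2)^3.

m_A(x) = (x - 2)^3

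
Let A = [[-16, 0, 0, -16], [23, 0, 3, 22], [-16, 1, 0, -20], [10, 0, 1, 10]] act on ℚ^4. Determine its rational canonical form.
The invariant factors of A (the non-unit diagonal entries of the Smith normal form of xI - A over ℚ[x]) are (x^2 + 3x + 4)^2, each dividing the next. The characteristic polynomial is their product, (x^2 + 3x + 4)^2.

The rational canonical form is the block-diagonal matrix of companion matrices C(f_i):
R = [[0, 0, 0, -16], [1, 0, 0, -24], [0, 1, 0, -17], [0, 0, 1, -6]].

Note the characteristic polynomial does not split into linear factors over ℚ, so A has no Jordan form over ℚ; the rational canonical form exists over any field.

R = [[0, 0, 0, -16], [1, 0, 0, -24], [0, 1, 0, -17], [0, 0, 1, -6]]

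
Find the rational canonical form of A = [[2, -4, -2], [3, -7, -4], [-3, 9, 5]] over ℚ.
The invariant factors of A (the non-unit diagonal entries of the Smith normal form of xI - A over ℚ[x]) are x^3 + 3x - 2, each dividing the next. The characteristic polynomial is their product, x^3 + 3x - 2.

The rational canonical form is the block-diagonal matrix of companion matrices C(f_i):
R = [[0, 0, 2], [1, 0, -3], [0, 1, 0]].

Note the characteristic polynomial does not split into linear factors over ℚ, so A has no Jordan form over ℚ; the rational canonical form exists over any field.

R = [[0, 0, 2], [1, 0, -3], [0, 1, 0]]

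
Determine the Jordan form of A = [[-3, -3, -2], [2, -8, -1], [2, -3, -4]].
J = [[-5, 1, 0], [0, -5, 1], [0, 0, -5]]

The characteristic polynomial is det(xI - A) = (x + 5)^3, so the eigenvalues are -5 (algebraic multiplicity 3).

For λ = -5: rank(A + 5I) = 2, rank((A + 5I)^2) = 1, rank((A + 5I)^3) = 0. The eigenspace has dimension 3 - 2 = 1, so there is 1 Jordan block; the rank sequence gives block sizes [3].

Assembling the blocks gives the Jordan form J above.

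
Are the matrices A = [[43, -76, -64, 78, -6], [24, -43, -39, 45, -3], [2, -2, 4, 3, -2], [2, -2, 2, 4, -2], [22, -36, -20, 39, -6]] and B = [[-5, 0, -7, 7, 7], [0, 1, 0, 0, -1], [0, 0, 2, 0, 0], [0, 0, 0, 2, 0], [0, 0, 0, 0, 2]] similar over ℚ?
No.

Both have characteristic polynomial (x - 2)^3(x - 1)(x + 5), but the minimal polynomial of A is (x - 2)^2(x - 1)(x + 5) while the minimal polynomial of B is (x - 2)(x - 1)(x + 5). The minimal polynomial is a similarity invariant, so A and B are not similar.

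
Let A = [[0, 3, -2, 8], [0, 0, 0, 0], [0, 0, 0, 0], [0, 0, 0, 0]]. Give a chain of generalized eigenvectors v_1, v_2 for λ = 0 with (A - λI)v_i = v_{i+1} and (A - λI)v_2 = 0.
v_1 = [[0, 1, 1, 0]]^T, v_2 = [[1, 0, 0, 0]]^T

We seek v_1 ∈ ker(A^2) \ ker(A), then set v_{i+1} = A v_i.

One such chain is v_1 = [[0, 1, 1, 0]]^T, v_2 = [[1, 0, 0, 0]]^T. Check: A v_2 = [[0, 0, 0, 0]]^T = 0.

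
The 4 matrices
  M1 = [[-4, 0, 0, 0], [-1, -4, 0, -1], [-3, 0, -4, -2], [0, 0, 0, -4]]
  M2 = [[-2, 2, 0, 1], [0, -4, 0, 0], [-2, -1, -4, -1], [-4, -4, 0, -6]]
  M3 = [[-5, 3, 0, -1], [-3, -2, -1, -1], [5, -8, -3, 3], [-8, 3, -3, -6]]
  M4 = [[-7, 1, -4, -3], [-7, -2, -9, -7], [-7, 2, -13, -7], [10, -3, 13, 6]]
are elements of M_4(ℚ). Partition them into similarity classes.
1 class: {M1, M2, M3, M4}

Characteristic polynomials: χ_{M1} = (x + 4)^4, χ_{M2} = (x + 4)^4, χ_{M3} = (x + 4)^4, χ_{M4} = (x + 4)^4.

{M1, M2, M3, M4}: invariant factors (x + 4)^2, (x + 4)^2.

Matrices are similar if and only if their invariant-factor lists agree; the partition into similarity classes is {M1, M2, M3, M4}.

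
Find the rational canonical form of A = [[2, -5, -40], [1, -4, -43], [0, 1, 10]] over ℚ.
R = [[0, 0, 16], [1, 0, -20], [0, 1, 8]]

The invariant factors of A (the non-unit diagonal entries of the Smith normal form of xI - A over ℚ[x]) are (x - 4)(x - 2)^2, each dividing the next. The characteristic polynomial is their product, (x - 4)(x - 2)^2.

The rational canonical form is the block-diagonal matrix of companion matrices C(f_i):
R = [[0, 0, 16], [1, 0, -20], [0, 1, 8]].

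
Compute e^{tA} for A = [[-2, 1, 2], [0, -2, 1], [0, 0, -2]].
e^{tA} = [[e^{-2*t}, t*e^{-2*t}, t*(t + 4)*e^{-2*t}/2], [0, e^{-2*t}, t*e^{-2*t}], [0, 0, e^{-2*t}]]

A has Jordan form J = [[-2, 1, 0], [0, -2, 1], [0, 0, -2]] with A = PJP^{-1}, so e^{tA} = P e^{tJ} P^{-1}.

For a Jordan block J_k(λ), e^{tJ_k(λ)} = e^{λt} · (I + tN + t^2 N^2/2! + ... + t^{k-1} N^{k-1}/(k-1)!) where N is the nilpotent superdiagonal part.

Assembling the blocks and conjugating back gives the entries of e^{tA} as shown above.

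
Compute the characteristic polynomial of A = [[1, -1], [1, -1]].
xI - A = [[x - 1, 1], [-1, x + 1]].

Expanding det(xI - A) along the first row:
det(xI - A) = + (x - 1)·det([[x + 1]]) - (1)·det([[-1]]).

Evaluating gives χ_A(x) = x^2.

χ_A(x) = x^2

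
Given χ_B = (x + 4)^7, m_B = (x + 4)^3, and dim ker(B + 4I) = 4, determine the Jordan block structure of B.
λ = -4: algebraic multiplicity 7 (exponent in χ_B), largest block size 3 (exponent in m_B), 4 blocks (geometric multiplicity). These force block sizes [3, 2, 1, 1].

Jordan blocks: (-4, 3), (-4, 2), (-4, 1), (-4, 1)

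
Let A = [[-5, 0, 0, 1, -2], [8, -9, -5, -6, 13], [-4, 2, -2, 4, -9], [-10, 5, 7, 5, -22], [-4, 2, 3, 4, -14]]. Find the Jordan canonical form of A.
J = [[-5, 1, 0, 0, 0], [0, -5, 1, 0, 0], [0, 0, -5, 0, 0], [0, 0, 0, -5, 1], [0, 0, 0, 0, -5]]

The characteristic polynomial is det(xI - A) = (x + 5)^5, so the eigenvalues are -5 (algebraic multiplicity 5).

For λ = -5: rank(A + 5I) = 3, rank((A + 5I)^2) = 1, rank((A + 5I)^3) = 0. The eigenspace has dimension 5 - 3 = 2, so there are 2 Jordan blocks; the rank sequence gives block sizes [3, 2].

Assembling the blocks gives the Jordan form J above.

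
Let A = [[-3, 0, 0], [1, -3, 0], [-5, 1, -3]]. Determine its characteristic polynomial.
χ_A(x) = (x + 3)^3

xI - A = [[x + 3, 0, 0], [-1, x + 3, 0], [5, -1, x + 3]].

Expanding det(xI - A) along the first row:
det(xI - A) = + (x + 3)·det([[x + 3, 0], [-1, x + 3]]) - (0)·det([[-1, 0], [5, x + 3]]) + (0)·det([[-1, x + 3], [5, -1]]).

Evaluating gives χ_A(x) = x^3 + 9x^2 + 27x + 27 = (x + 3)^3.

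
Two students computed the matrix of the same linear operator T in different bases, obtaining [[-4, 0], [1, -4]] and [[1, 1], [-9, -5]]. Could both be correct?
trace(A) = -8 but trace(B) = -4. The trace is a similarity invariant, so A and B are not similar.

No.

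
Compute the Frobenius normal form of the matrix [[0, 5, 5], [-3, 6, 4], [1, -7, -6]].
R = [[0, 0, 5], [1, 0, -2], [0, 1, 0]]

The invariant factors of A (the non-unit diagonal entries of the Smith normal form of xI - A over ℚ[x]) are x^3 + 2x - 5, each dividing the next. The characteristic polynomial is their product, x^3 + 2x - 5.

The rational canonical form is the block-diagonal matrix of companion matrices C(f_i):
R = [[0, 0, 5], [1, 0, -2], [0, 1, 0]].

Note the characteristic polynomial does not split into linear factors over ℚ, so A has no Jordan form over ℚ; the rational canonical form exists over any field.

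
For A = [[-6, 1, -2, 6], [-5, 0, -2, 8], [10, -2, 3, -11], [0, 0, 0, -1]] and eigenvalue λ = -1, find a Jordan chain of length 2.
v_1 = [[-1, 0, 2, 0]]^T, v_2 = [[1, 1, -2, 0]]^T

We seek v_1 ∈ ker((A + I)^2) \ ker(A + I), then set v_{i+1} = (A + I) v_i.

One such chain is v_1 = [[-1, 0, 2, 0]]^T, v_2 = [[1, 1, -2, 0]]^T. Check: (A + I) v_2 = [[0, 0, 0, 0]]^T = 0.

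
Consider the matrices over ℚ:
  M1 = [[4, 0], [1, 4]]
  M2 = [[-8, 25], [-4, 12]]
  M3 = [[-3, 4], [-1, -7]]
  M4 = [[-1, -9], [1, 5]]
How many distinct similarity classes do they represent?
3 classes: {M1}, {M2, M4}, {M3}

Characteristic polynomials: χ_{M1} = (x - 4)^2, χ_{M2} = (x - 2)^2, χ_{M3} = (x + 5)^2, χ_{M4} = (x - 2)^2.

{M1}: invariant factors (x - 4)^2.

{M2, M4}: invariant factors (x - 2)^2.

{M3}: invariant factors (x + 5)^2.

Matrices are similar if and only if their invariant-factor lists agree; the partition into similarity classes is {M1}, {M2, M4}, {M3}.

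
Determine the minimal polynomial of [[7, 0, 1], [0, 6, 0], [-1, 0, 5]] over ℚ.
m_A(x) = (x - 6)^2

The characteristic polynomial factors as (x - 6)^3. The minimal polynomial is ∏(x - λ)^{k_λ} where k_λ is the size of the largest Jordan block at λ.

For λ = 6: rank(A - 6I) = 1, and the largest Jordan block has size 2 (the smallest k with rank((A - 6I)^k) = rank((A - 6I)^(k+1))).

So m_A(x) = (x - 6)^2.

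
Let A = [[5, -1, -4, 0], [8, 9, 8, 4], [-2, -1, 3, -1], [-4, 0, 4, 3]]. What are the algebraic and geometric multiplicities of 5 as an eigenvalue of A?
The characteristic polynomial is (x - 5)^4, so the factor x - 5 appears with exponent 4: the algebraic multiplicity is 4.

rank(A - 5I) = 2, so the eigenspace has dimension 4 - 2 = 2: the geometric multiplicity is 2.

Since 2 < 4, A is not diagonalizable.

algebraic multiplicity 4, geometric multiplicity 2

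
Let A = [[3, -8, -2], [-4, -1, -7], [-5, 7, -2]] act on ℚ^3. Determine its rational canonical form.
The invariant factors of A (the non-unit diagonal entries of the Smith normal form of xI - A over ℚ[x]) are x^3 - 3, each dividing the next. The characteristic polynomial is their product, x^3 - 3.

The rational canonical form is the block-diagonal matrix of companion matrices C(f_i):
R = [[0, 0, 3], [1, 0, 0], [0, 1, 0]].

Note the characteristic polynomial does not split into linear factors over ℚ, so A has no Jordan form over ℚ; the rational canonical form exists over any field.

R = [[0, 0, 3], [1, 0, 0], [0, 1, 0]]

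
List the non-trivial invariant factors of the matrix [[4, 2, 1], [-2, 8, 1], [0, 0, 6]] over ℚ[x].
x - 6, (x - 6)^2

The Jordan structure of A has elementary divisors (x - 6)^2, (x - 6). Arranging the block sizes at each eigenvalue in decreasing order and taking row products gives the invariant factors.

Invariant factors (smallest first, each dividing the next): x - 6, (x - 6)^2.

Check: the last factor (x - 6)^2 is the minimal polynomial, and the product (x - 6)^3 is the characteristic polynomial.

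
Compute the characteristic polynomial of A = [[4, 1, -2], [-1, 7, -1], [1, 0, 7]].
χ_A(x) = (x - 6)^3

xI - A = [[x - 4, -1, 2], [1, x - 7, 1], [-1, 0, x - 7]].

Expanding det(xI - A) along the first row:
det(xI - A) = + (x - 4)·det([[x - 7, 1], [0, x - 7]]) - (-1)·det([[1, 1], [-1, x - 7]]) + (2)·det([[1, x - 7], [-1, 0]]).

Evaluating gives χ_A(x) = x^3 - 18x^2 + 108x - 216 = (x - 6)^3.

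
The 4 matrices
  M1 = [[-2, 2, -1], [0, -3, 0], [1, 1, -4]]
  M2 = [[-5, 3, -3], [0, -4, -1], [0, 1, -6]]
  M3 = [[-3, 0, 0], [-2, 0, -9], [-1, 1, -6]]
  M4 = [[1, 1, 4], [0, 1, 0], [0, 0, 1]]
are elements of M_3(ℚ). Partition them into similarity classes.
Characteristic polynomials: χ_{M1} = (x + 3)^3, χ_{M2} = (x + 5)^3, χ_{M3} = (x + 3)^3, χ_{M4} = (x - 1)^3.

{M1, M3}: invariant factors (x + 3)^3.

{M2}: invariant factors x + 5, (x + 5)^2.

{M4}: invariant factors x - 1, (x - 1)^2.

Matrices are similar if and only if their invariant-factor lists agree; the partition into similarity classes is {M1, M3}, {M2}, {M4}.

3 classes: {M1, M3}, {M2}, {M4}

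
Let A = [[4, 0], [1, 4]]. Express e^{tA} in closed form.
e^{tA} = [[e^{4*t}, 0], [t*e^{4*t}, e^{4*t}]]

A has Jordan form J = [[4, 1], [0, 4]] with A = PJP^{-1}, so e^{tA} = P e^{tJ} P^{-1}.

For a Jordan block J_k(λ), e^{tJ_k(λ)} = e^{λt} · (I + tN + t^2 N^2/2! + ... + t^{k-1} N^{k-1}/(k-1)!) where N is the nilpotent superdiagonal part.

Assembling the blocks and conjugating back gives the entries of e^{tA} as shown above.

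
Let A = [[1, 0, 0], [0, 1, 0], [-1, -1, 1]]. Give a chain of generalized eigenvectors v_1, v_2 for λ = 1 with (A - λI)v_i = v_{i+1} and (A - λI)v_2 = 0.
We seek v_1 ∈ ker((A - I)^2) \ ker(A - I), then set v_{i+1} = (A - I) v_i.

One such chain is v_1 = [[0, 1, 0]]^T, v_2 = [[0, 0, -1]]^T. Check: (A - I) v_2 = [[0, 0, 0]]^T = 0.

v_1 = [[0, 1, 0]]^T, v_2 = [[0, 0, -1]]^T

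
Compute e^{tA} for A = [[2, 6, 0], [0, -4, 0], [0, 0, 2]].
A has Jordan form J = [[-4, 0, 0], [0, 2, 0], [0, 0, 2]] with A = PJP^{-1}, so e^{tA} = P e^{tJ} P^{-1}.

For a Jordan block J_k(λ), e^{tJ_k(λ)} = e^{λt} · (I + tN + t^2 N^2/2! + ... + t^{k-1} N^{k-1}/(k-1)!) where N is the nilpotent superdiagonal part.

Assembling the blocks and conjugating back gives the entries of e^{tA} as shown above.

e^{tA} = [[e^{2*t}, (e^{6*t} - 1)*e^{-4*t}, 0], [0, e^{-4*t}, 0], [0, 0, e^{2*t}]]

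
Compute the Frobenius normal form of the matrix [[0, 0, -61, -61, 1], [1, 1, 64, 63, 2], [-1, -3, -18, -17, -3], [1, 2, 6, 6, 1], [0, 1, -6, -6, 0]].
R = [[0, 0, 0, 0, -27], [1, 0, 0, 0, 63], [0, 1, 0, 0, -6], [0, 0, 1, 0, -34], [0, 0, 0, 1, -11]]

The invariant factors of A (the non-unit diagonal entries of the Smith normal form of xI - A over ℚ[x]) are (x + 3)(x^2 + 4x - 3)^2, each dividing the next. The characteristic polynomial is their product, (x + 3)(x^2 + 4x - 3)^2.

The rational canonical form is the block-diagonal matrix of companion matrices C(f_i):
R = [[0, 0, 0, 0, -27], [1, 0, 0, 0, 63], [0, 1, 0, 0, -6], [0, 0, 1, 0, -34], [0, 0, 0, 1, -11]].

Note the characteristic polynomial does not split into linear factors over ℚ, so A has no Jordan form over ℚ; the rational canonical form exists over any field.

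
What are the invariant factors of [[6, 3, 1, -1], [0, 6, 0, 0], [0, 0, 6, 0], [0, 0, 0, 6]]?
x - 6, x - 6, (x - 6)^2

The Jordan structure of A has elementary divisors (x - 6)^2, (x - 6), (x - 6). Arranging the block sizes at each eigenvalue in decreasing order and taking row products gives the invariant factors.

Invariant factors (smallest first, each dividing the next): x - 6, x - 6, (x - 6)^2.

Check: the last factor (x - 6)^2 is the minimal polynomial, and the product (x - 6)^4 is the characteristic polynomial.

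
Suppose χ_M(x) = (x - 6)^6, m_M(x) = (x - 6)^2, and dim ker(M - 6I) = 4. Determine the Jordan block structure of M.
λ = 6: algebraic multiplicity 6 (exponent in χ_M), largest block size 2 (exponent in m_M), 4 blocks (geometric multiplicity). These force block sizes [2, 2, 1, 1].

Jordan blocks: (6, 2), (6, 2), (6, 1), (6, 1)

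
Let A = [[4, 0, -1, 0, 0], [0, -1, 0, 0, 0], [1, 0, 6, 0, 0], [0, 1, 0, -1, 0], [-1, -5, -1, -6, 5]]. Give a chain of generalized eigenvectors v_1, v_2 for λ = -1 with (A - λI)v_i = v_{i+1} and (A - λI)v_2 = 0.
v_1 = [[0, 1, 0, 0, 1]]^T, v_2 = [[0, 0, 0, 1, 1]]^T

We seek v_1 ∈ ker((A + I)^2) \ ker(A + I), then set v_{i+1} = (A + I) v_i.

One such chain is v_1 = [[0, 1, 0, 0, 1]]^T, v_2 = [[0, 0, 0, 1, 1]]^T. Check: (A + I) v_2 = [[0, 0, 0, 0, 0]]^T = 0.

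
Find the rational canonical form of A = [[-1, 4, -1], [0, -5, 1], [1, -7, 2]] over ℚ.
The invariant factors of A (the non-unit diagonal entries of the Smith normal form of xI - A over ℚ[x]) are (x + 1)(x^2 + 3x - 2), each dividing the next. The characteristic polynomial is their product, (x + 1)(x^2 + 3x - 2).

The rational canonical form is the block-diagonal matrix of companion matrices C(f_i):
R = [[0, 0, 2], [1, 0, -1], [0, 1, -4]].

Note the characteristic polynomial does not split into linear factors over ℚ, so A has no Jordan form over ℚ; the rational canonical form exists over any field.

R = [[0, 0, 2], [1, 0, -1], [0, 1, -4]]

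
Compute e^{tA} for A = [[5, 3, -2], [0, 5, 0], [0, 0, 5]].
A has Jordan form J = [[5, 1, 0], [0, 5, 0], [0, 0, 5]] with A = PJP^{-1}, so e^{tA} = P e^{tJ} P^{-1}.

For a Jordan block J_k(λ), e^{tJ_k(λ)} = e^{λt} · (I + tN + t^2 N^2/2! + ... + t^{k-1} N^{k-1}/(k-1)!) where N is the nilpotent superdiagonal part.

Assembling the blocks and conjugating back gives the entries of e^{tA} as shown above.

e^{tA} = [[e^{5*t}, 3*t*e^{5*t}, -2*t*e^{5*t}], [0, e^{5*t}, 0], [0, 0, e^{5*t}]]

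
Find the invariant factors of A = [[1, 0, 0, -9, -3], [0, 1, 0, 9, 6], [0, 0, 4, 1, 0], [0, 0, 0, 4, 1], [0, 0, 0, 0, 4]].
x - 1, (x - 4)^3(x - 1)

The Jordan structure of A has elementary divisors (x - 1), (x - 1), (x - 4)^3. Arranging the block sizes at each eigenvalue in decreasing order and taking row products gives the invariant factors.

Invariant factors (smallest first, each dividing the next): x - 1, (x - 4)^3(x - 1).

Check: the last factor (x - 4)^3(x - 1) is the minimal polynomial, and the product (x - 4)^3(x - 1)^2 is the characteristic polynomial.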